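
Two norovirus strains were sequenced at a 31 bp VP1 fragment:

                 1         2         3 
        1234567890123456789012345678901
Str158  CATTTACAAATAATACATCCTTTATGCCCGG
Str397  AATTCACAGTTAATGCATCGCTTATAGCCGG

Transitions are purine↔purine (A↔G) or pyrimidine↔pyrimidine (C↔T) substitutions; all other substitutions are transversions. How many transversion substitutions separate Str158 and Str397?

Mismatches occur at site 1 (C→A, transversion), site 5 (T→C, transition), site 9 (A→G, transition), site 10 (A→T, transversion), site 15 (A→G, transition), site 20 (C→G, transversion), site 21 (T→C, transition), site 26 (G→A, transition), site 27 (C→G, transversion).
Of the 9 differences, 5 transitions and 4 transversions, so the answer is 4.

4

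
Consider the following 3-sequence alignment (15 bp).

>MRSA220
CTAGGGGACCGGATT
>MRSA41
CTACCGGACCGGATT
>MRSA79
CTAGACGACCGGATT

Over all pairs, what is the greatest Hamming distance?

Pairwise Hamming distances:
  MRSA220 vs MRSA41: 2
  MRSA220 vs MRSA79: 2
  MRSA41 vs MRSA79: 3
The largest is 3, between MRSA41 and MRSA79.

3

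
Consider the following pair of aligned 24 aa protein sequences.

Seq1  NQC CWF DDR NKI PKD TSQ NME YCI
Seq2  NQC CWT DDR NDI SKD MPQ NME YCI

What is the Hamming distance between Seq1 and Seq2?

5

The sequences differ at positions 6 (F/T), 11 (K/D), 13 (P/S), 16 (T/M), 17 (S/P).
That gives 5 mismatches out of 24 aligned sites, so the Hamming distance is 5.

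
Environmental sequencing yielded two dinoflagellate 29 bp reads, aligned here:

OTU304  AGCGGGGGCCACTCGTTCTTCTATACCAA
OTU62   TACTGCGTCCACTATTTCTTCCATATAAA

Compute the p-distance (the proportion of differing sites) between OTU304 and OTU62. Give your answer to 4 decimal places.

0.3448

Mismatches occur at site 1 (A→T), site 2 (G→A), site 4 (G→T), site 6 (G→C), site 8 (G→T), site 14 (C→A), site 15 (G→T), site 22 (T→C), site 26 (C→T), site 27 (C→A).
There are 10 differences over 29 sites, so p = 10/29 = 0.3448.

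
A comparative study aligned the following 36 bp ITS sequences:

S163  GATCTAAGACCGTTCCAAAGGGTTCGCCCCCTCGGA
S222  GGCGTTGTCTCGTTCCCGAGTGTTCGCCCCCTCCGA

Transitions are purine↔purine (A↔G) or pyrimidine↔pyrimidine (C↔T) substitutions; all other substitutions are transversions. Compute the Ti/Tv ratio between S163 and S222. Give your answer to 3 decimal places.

0.714

The sequences differ at positions 2 (A/G, transition), 3 (T/C, transition), 4 (C/G, transversion), 6 (A/T, transversion), 7 (A/G, transition), 8 (G/T, transversion), 9 (A/C, transversion), 10 (C/T, transition), 17 (A/C, transversion), 18 (A/G, transition), 21 (G/T, transversion), 34 (G/C, transversion).
Of the 12 differences, 5 transitions and 7 transversions, so Ti/Tv = 5/7 = 0.714.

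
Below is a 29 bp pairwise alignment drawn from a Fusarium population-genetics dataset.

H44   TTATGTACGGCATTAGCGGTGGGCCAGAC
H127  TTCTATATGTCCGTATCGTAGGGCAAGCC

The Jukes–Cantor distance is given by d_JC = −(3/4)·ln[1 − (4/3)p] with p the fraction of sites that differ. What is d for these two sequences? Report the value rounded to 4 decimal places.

Mismatches occur at site 3 (A/C), site 5 (G/A), site 8 (C/T), site 10 (G/T), site 12 (A/C), site 13 (T/G), site 16 (G/T), site 19 (G/T), site 20 (T/A), site 25 (C/A), site 28 (A/C).
p = 11/29 = 0.379310.
d = −0.75 · ln(1 − (4/3)·0.379310) = −0.75 · ln(0.494253) = −0.75 · (-0.704708) = 0.5285.

0.5285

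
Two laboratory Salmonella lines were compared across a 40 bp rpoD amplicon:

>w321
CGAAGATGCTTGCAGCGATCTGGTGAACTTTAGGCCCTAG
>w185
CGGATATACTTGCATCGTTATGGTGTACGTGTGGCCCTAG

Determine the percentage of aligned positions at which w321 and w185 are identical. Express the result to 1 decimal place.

75.0%

Differing sites — 3:A/G; 5:G/T; 8:G/A; 15:G/T; 18:A/T; 20:C/A; 26:A/T; 29:T/G; 31:T/G; 32:A/T.
30 of the 40 sites match, so the percent identity is 30/40 × 100 = 75.0%.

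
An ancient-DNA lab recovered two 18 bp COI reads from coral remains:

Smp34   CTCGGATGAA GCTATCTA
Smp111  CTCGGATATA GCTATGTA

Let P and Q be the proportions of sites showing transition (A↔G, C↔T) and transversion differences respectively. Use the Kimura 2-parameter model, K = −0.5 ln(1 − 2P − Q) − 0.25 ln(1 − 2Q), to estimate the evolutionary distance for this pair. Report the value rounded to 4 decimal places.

Differing sites — 8:G/A (Ti); 9:A/T (Tv); 16:C/G (Tv).
Of the 3 differences, 1 transition and 2 transversions over 18 sites: P = 1/18 = 0.055556, Q = 2/18 = 0.111111.
d = −0.5·ln(0.777777) − 0.25·ln(0.777778) = −0.5·(-0.251315) − 0.25·(-0.251314) = 0.1885.

0.1885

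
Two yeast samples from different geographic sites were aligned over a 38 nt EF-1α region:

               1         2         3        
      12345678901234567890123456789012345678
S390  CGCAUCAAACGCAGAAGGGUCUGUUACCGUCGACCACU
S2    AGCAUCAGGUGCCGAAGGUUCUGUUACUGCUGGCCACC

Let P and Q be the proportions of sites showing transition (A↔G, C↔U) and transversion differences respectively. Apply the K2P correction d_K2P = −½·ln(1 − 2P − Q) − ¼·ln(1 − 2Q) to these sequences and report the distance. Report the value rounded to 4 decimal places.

The sequences differ at positions 1 (C/A, transversion), 8 (A/G, transition), 9 (A/G, transition), 10 (C/U, transition), 13 (A/C, transversion), 19 (G/U, transversion), 28 (C/U, transition), 30 (U/C, transition), 31 (C/U, transition), 33 (A/G, transition), 38 (U/C, transition).
Of the 11 differences, 8 transitions and 3 transversions over 38 sites: P = 8/38 = 0.210526, Q = 3/38 = 0.078947.
d = −0.5·ln(0.500001) − 0.25·ln(0.842106) = −0.5·(-0.693145) − 0.25·(-0.171849) = 0.3895.

0.3895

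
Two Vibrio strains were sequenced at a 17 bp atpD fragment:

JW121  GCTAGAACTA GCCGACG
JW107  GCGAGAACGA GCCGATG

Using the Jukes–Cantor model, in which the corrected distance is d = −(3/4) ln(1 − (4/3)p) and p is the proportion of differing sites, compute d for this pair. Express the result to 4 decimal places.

Mismatches occur at site 3 (T↔G), site 9 (T↔G), site 16 (C↔T).
p = 3/17 = 0.176471.
d = −0.75 · ln(1 − (4/3)·0.176471) = −0.75 · ln(0.764705) = −0.75 · (-0.268265) = 0.2012.

0.2012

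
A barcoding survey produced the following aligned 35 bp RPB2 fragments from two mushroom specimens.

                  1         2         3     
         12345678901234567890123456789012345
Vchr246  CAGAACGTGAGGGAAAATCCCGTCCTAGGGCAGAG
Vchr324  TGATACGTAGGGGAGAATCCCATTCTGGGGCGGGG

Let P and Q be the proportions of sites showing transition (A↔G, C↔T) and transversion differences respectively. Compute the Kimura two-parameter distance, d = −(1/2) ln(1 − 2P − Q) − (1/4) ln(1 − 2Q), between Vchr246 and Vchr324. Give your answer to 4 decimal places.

0.5499

Mismatches occur at site 1 (C→T, transition), site 2 (A→G, transition), site 3 (G→A, transition), site 4 (A→T, transversion), site 9 (G→A, transition), site 10 (A→G, transition), site 15 (A→G, transition), site 22 (G→A, transition), site 24 (C→T, transition), site 27 (A→G, transition), site 32 (A→G, transition), site 34 (A→G, transition).
Of the 12 differences, 11 transitions and 1 transversion over 35 sites: P = 11/35 = 0.314286, Q = 1/35 = 0.028571.
d = −0.5·ln(0.342857) − 0.25·ln(0.942858) = −0.5·(-1.070442) − 0.25·(-0.058840) = 0.5499.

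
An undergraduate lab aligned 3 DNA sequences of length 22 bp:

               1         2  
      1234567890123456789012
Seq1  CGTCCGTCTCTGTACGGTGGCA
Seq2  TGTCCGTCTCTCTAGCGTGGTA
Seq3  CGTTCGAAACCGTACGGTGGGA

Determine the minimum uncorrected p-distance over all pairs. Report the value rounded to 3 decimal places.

Pairwise Hamming distances:
  Seq1 vs Seq2: 5
  Seq1 vs Seq3: 6
  Seq2 vs Seq3: 10
The smallest is 5 mismatches, between Seq1 and Seq2; p = 5/22 = 0.227.

0.227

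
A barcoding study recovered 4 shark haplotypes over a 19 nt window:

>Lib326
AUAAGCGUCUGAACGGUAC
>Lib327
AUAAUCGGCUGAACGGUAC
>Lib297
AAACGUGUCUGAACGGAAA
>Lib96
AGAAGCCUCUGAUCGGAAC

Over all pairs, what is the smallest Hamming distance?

2

Pairwise Hamming distances:
  Lib326 vs Lib327: 2
  Lib326 vs Lib297: 5
  Lib326 vs Lib96: 4
  Lib327 vs Lib297: 7
  Lib327 vs Lib96: 6
  Lib297 vs Lib96: 6
The smallest is 2, between Lib326 and Lib327.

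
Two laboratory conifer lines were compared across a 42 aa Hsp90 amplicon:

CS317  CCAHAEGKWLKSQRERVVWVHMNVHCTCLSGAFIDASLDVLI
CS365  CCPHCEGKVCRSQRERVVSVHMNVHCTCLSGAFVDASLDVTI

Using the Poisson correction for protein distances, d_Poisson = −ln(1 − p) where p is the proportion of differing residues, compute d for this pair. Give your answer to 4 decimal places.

0.2113

The sequences differ at positions 3 (A/P), 5 (A/C), 9 (W/V), 10 (L/C), 11 (K/R), 19 (W/S), 34 (I/V), 41 (L/T).
p = 8/42 = 0.190476.
d = −ln(1 − 0.190476) = −ln(0.809524) = 0.2113.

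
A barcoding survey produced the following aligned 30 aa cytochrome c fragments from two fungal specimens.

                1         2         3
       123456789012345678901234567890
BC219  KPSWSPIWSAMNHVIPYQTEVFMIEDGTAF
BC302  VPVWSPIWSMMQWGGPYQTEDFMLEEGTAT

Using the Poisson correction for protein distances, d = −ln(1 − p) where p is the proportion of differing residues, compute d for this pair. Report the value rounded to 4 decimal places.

0.4568

Mismatches occur at site 1 (K/V), site 3 (S/V), site 10 (A/M), site 12 (N/Q), site 13 (H/W), site 14 (V/G), site 15 (I/G), site 21 (V/D), site 24 (I/L), site 26 (D/E), site 30 (F/T).
p = 11/30 = 0.366667.
d = −ln(1 − 0.366667) = −ln(0.633333) = 0.4568.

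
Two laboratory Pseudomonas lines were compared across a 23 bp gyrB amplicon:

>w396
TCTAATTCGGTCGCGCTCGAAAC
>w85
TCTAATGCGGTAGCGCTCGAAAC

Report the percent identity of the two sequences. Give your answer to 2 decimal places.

Mismatches occur at site 7 (T→G), site 12 (C→A).
21 of the 23 sites match, so the percent identity is 21/23 × 100 = 91.30%.

91.30%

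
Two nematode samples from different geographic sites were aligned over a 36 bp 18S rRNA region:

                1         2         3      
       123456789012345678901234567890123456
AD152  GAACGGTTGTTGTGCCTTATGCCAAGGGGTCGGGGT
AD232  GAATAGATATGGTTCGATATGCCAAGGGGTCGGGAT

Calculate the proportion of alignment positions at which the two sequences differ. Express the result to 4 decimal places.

0.2500

Mismatches occur at site 4 (C→T), site 5 (G→A), site 7 (T→A), site 9 (G→A), site 11 (T→G), site 14 (G→T), site 16 (C→G), site 17 (T→A), site 35 (G→A).
There are 9 differences over 36 sites, so p = 9/36 = 0.2500.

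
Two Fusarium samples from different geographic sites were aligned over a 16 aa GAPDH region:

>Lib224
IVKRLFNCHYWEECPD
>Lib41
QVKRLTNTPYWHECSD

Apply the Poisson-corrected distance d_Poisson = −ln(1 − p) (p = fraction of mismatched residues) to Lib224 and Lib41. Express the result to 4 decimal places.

0.4700

Differing sites — 1:I/Q; 6:F/T; 8:C/T; 9:H/P; 12:E/H; 15:P/S.
p = 6/16 = 0.375000.
d = −ln(1 − 0.375000) = −ln(0.625000) = 0.4700.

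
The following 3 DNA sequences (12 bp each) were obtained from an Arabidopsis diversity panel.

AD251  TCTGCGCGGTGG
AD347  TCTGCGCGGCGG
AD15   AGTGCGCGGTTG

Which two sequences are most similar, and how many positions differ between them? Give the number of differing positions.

Pairwise Hamming distances:
  AD251 vs AD347: 1
  AD251 vs AD15: 3
  AD347 vs AD15: 4
The smallest is 1, between AD251 and AD347.

1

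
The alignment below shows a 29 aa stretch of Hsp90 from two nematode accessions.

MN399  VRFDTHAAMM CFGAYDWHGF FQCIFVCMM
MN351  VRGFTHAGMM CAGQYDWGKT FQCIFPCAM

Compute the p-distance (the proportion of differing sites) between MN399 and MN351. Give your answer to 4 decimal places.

0.3448

The sequences differ at positions 3 (F/G), 4 (D/F), 8 (A/G), 12 (F/A), 14 (A/Q), 18 (H/G), 19 (G/K), 20 (F/T), 26 (V/P), 28 (M/A).
There are 10 differences over 29 sites, so p = 10/29 = 0.3448.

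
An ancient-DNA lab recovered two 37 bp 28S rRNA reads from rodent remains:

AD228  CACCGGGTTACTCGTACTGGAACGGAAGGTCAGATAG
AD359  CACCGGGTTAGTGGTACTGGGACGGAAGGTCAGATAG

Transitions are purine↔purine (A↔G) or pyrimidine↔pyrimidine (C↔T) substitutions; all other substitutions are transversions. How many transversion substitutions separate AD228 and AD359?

Differing sites — 11:C/G (Tv); 13:C/G (Tv); 21:A/G (Ti).
Of the 3 differences, 1 transition and 2 transversions, so the answer is 2.

2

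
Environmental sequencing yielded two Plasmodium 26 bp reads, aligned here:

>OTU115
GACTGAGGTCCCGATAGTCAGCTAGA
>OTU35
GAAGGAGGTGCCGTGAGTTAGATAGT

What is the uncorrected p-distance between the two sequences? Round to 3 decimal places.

0.308

Differing sites — 3:C/A; 4:T/G; 10:C/G; 14:A/T; 15:T/G; 19:C/T; 22:C/A; 26:A/T.
There are 8 differences over 26 sites, so p = 8/26 = 0.308.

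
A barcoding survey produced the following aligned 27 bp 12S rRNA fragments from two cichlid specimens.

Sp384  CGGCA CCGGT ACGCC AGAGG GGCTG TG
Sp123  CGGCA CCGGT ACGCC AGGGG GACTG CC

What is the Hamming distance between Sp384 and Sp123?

Differing sites — 18:A/G; 22:G/A; 26:T/C; 27:G/C.
That gives 4 mismatches out of 27 aligned sites, so the Hamming distance is 4.

4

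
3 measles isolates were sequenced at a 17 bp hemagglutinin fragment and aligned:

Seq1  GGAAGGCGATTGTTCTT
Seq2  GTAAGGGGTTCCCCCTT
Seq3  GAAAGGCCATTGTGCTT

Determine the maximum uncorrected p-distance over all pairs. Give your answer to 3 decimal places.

Pairwise Hamming distances:
  Seq1 vs Seq2: 7
  Seq1 vs Seq3: 3
  Seq2 vs Seq3: 8
The largest is 8 mismatches, between Seq2 and Seq3; p = 8/17 = 0.471.

0.471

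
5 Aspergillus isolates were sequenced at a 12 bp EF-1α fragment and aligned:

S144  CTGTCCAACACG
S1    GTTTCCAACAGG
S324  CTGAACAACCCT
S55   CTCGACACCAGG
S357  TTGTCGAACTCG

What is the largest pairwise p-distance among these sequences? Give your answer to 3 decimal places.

0.667

Pairwise Hamming distances:
  S144 vs S1: 3
  S144 vs S324: 4
  S144 vs S55: 5
  S144 vs S357: 3
  S1 vs S324: 7
  S1 vs S55: 5
  S1 vs S357: 5
  S324 vs S55: 6
  S324 vs S357: 6
  S55 vs S357: 8
The largest is 8 mismatches, between S55 and S357; p = 8/12 = 0.667.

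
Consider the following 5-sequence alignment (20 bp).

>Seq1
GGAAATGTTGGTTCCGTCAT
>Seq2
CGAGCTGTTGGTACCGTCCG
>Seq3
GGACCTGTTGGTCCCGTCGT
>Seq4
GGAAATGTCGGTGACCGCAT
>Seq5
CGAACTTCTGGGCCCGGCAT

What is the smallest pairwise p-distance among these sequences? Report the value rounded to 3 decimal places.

Pairwise Hamming distances:
  Seq1 vs Seq2: 6
  Seq1 vs Seq3: 4
  Seq1 vs Seq4: 5
  Seq1 vs Seq5: 7
  Seq2 vs Seq3: 5
  Seq2 vs Seq4: 10
  Seq2 vs Seq5: 8
  Seq3 vs Seq4: 8
  Seq3 vs Seq5: 7
  Seq4 vs Seq5: 9
The smallest is 4 mismatches, between Seq1 and Seq3; p = 4/20 = 0.200.

0.200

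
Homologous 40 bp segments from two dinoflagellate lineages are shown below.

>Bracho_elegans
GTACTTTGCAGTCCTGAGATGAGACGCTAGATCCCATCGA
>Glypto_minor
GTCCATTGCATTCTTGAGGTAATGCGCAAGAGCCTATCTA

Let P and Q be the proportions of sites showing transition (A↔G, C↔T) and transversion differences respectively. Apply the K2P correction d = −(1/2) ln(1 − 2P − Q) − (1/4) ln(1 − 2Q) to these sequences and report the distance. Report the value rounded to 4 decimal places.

0.3844

Mismatches occur at site 3 (A/C, transversion), site 5 (T/A, transversion), site 11 (G/T, transversion), site 14 (C/T, transition), site 19 (A/G, transition), site 21 (G/A, transition), site 23 (G/T, transversion), site 24 (A/G, transition), site 28 (T/A, transversion), site 32 (T/G, transversion), site 35 (C/T, transition), site 39 (G/T, transversion).
Of the 12 differences, 5 transitions and 7 transversions over 40 sites: P = 5/40 = 0.125000, Q = 7/40 = 0.175000.
d = −0.5·ln(0.575000) − 0.25·ln(0.650000) = −0.5·(-0.553385) − 0.25·(-0.430783) = 0.3844.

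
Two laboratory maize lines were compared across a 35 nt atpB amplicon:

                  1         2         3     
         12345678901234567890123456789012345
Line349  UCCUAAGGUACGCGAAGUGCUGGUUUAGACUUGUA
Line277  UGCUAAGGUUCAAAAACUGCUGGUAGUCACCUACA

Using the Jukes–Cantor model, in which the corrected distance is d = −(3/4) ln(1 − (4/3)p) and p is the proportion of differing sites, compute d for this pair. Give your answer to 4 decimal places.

Differing sites — 2:C/G; 10:A/U; 12:G/A; 13:C/A; 14:G/A; 17:G/C; 25:U/A; 26:U/G; 27:A/U; 28:G/C; 31:U/C; 33:G/A; 34:U/C.
p = 13/35 = 0.371429.
d = −0.75 · ln(1 − (4/3)·0.371429) = −0.75 · ln(0.504761) = −0.75 · (-0.683670) = 0.5128.

0.5128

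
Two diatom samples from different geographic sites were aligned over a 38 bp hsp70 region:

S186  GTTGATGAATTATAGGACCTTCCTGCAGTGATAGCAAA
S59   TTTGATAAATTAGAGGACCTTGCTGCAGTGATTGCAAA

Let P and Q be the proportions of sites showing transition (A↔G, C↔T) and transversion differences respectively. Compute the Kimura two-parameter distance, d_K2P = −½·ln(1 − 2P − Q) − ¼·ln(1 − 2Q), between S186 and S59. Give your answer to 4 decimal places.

0.1450

The sequences differ at positions 1 (G/T, transversion), 7 (G/A, transition), 13 (T/G, transversion), 22 (C/G, transversion), 33 (A/T, transversion).
Of the 5 differences, 1 transition and 4 transversions over 38 sites: P = 1/38 = 0.026316, Q = 4/38 = 0.105263.
d = −0.5·ln(0.842105) − 0.25·ln(0.789474) = −0.5·(-0.171851) − 0.25·(-0.236388) = 0.1450.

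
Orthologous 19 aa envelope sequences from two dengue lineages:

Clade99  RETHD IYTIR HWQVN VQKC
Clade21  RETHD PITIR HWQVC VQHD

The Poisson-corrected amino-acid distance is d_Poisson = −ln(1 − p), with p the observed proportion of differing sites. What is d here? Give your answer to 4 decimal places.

0.3054

Differing sites — 6:I/P; 7:Y/I; 15:N/C; 18:K/H; 19:C/D.
p = 5/19 = 0.263158.
d = −ln(1 − 0.263158) = −ln(0.736842) = 0.3054.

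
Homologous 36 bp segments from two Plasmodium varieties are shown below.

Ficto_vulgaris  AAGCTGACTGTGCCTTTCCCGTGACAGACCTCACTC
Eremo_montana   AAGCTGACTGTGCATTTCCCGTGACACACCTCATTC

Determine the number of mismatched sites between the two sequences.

The sequences differ at positions 14 (C/A), 27 (G/C), 34 (C/T).
That gives 3 mismatches out of 36 aligned sites, so the Hamming distance is 3.

3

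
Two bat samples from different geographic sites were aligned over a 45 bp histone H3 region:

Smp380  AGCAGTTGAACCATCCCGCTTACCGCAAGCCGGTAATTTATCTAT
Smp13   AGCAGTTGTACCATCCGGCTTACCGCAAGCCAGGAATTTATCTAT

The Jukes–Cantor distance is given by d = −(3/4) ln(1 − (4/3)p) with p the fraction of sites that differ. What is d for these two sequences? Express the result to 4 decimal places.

0.0946

The sequences differ at positions 9 (A/T), 17 (C/G), 32 (G/A), 34 (T/G).
p = 4/45 = 0.088889.
d = −0.75 · ln(1 − (4/3)·0.088889) = −0.75 · ln(0.881481) = −0.75 · (-0.126152) = 0.0946.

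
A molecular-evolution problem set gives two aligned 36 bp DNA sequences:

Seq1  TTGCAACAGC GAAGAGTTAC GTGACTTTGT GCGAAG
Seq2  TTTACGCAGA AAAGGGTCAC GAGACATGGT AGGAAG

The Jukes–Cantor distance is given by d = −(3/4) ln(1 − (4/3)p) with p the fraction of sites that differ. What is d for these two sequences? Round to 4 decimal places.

0.4926

Differing sites — 3:G/T; 4:C/A; 5:A/C; 6:A/G; 10:C/A; 11:G/A; 15:A/G; 18:T/C; 22:T/A; 26:T/A; 28:T/G; 31:G/A; 32:C/G.
p = 13/36 = 0.361111.
d = −0.75 · ln(1 − (4/3)·0.361111) = −0.75 · ln(0.518519) = −0.75 · (-0.656779) = 0.4926.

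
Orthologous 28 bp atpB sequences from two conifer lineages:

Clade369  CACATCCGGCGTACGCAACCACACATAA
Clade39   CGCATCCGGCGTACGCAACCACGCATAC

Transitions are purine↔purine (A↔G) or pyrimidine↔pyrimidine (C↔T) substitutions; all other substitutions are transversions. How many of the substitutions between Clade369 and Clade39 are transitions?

2

The sequences differ at positions 2 (A/G, transition), 23 (A/G, transition), 28 (A/C, transversion).
Of the 3 differences, 2 transitions and 1 transversion, so the answer is 2.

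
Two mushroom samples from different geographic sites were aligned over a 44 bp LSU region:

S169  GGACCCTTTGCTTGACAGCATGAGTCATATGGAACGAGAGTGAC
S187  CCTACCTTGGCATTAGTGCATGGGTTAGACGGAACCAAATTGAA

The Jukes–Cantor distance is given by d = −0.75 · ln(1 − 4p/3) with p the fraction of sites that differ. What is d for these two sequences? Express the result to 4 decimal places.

Mismatches occur at site 1 (G→C), site 2 (G→C), site 3 (A→T), site 4 (C→A), site 9 (T→G), site 12 (T→A), site 14 (G→T), site 16 (C→G), site 17 (A→T), site 23 (A→G), site 26 (C→T), site 28 (T→G), site 30 (T→C), site 36 (G→C), site 38 (G→A), site 40 (G→T), site 44 (C→A).
p = 17/44 = 0.386364.
d = −0.75 · ln(1 − (4/3)·0.386364) = −0.75 · ln(0.484848) = −0.75 · (-0.723920) = 0.5429.

0.5429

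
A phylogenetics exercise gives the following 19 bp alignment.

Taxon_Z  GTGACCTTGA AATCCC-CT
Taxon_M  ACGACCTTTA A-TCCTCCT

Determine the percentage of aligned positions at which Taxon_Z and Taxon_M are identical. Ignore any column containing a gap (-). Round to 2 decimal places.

Excluding the 2 gap columns leaves 17 comparable sites.
Differing sites — 1:G/A; 2:T/C; 9:G/T; 16:C/T.
13 of the 17 comparable sites match, so the percent identity is 13/17 × 100 = 76.47%.

76.47%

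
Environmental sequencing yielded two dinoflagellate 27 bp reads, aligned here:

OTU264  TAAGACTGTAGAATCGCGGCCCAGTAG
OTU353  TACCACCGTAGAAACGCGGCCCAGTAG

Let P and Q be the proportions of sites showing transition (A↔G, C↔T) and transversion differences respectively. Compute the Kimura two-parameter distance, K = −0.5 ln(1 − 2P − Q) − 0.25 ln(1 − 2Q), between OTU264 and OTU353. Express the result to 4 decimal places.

Mismatches occur at site 3 (A/C, transversion), site 4 (G/C, transversion), site 7 (T/C, transition), site 14 (T/A, transversion).
Of the 4 differences, 1 transition and 3 transversions over 27 sites: P = 1/27 = 0.037037, Q = 3/27 = 0.111111.
d = −0.5·ln(0.814815) − 0.25·ln(0.777778) = −0.5·(-0.204794) − 0.25·(-0.251314) = 0.1652.

0.1652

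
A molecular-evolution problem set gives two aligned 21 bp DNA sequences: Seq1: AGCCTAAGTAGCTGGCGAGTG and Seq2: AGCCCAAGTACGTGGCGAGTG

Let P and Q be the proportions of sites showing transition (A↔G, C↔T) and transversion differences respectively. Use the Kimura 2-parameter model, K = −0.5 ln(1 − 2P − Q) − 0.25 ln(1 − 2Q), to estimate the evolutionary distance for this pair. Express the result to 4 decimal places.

0.1585

Mismatches occur at site 5 (T/C, transition), site 11 (G/C, transversion), site 12 (C/G, transversion).
Of the 3 differences, 1 transition and 2 transversions over 21 sites: P = 1/21 = 0.047619, Q = 2/21 = 0.095238.
d = −0.5·ln(0.809524) − 0.25·ln(0.809524) = −0.5·(-0.211309) − 0.25·(-0.211309) = 0.1585.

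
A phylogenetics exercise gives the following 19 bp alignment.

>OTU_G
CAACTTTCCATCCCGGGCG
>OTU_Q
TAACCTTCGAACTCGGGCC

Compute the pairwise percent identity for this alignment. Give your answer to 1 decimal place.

68.4%

The sequences differ at positions 1 (C/T), 5 (T/C), 9 (C/G), 11 (T/A), 13 (C/T), 19 (G/C).
13 of the 19 sites match, so the percent identity is 13/19 × 100 = 68.4%.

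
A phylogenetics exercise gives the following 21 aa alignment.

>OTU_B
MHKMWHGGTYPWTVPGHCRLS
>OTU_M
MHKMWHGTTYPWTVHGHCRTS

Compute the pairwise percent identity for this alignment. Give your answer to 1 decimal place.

Mismatches occur at site 8 (G/T), site 15 (P/H), site 20 (L/T).
18 of the 21 sites match, so the percent identity is 18/21 × 100 = 85.7%.

85.7%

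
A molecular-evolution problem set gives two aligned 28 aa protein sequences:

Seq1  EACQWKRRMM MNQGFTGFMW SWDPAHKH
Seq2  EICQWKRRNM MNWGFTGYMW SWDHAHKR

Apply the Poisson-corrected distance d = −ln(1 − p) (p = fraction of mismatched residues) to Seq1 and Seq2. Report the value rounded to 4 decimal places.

The sequences differ at positions 2 (A/I), 9 (M/N), 13 (Q/W), 18 (F/Y), 24 (P/H), 28 (H/R).
p = 6/28 = 0.214286.
d = −ln(1 − 0.214286) = −ln(0.785714) = 0.2412.

0.2412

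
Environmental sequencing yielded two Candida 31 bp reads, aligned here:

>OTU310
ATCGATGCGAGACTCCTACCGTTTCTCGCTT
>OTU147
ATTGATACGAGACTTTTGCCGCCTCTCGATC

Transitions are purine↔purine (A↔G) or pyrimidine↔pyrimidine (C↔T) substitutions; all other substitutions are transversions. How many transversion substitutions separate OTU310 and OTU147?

1

Differing sites — 3:C/T (Ti); 7:G/A (Ti); 15:C/T (Ti); 16:C/T (Ti); 18:A/G (Ti); 22:T/C (Ti); 23:T/C (Ti); 29:C/A (Tv); 31:T/C (Ti).
Of the 9 differences, 8 transitions and 1 transversion, so the answer is 1.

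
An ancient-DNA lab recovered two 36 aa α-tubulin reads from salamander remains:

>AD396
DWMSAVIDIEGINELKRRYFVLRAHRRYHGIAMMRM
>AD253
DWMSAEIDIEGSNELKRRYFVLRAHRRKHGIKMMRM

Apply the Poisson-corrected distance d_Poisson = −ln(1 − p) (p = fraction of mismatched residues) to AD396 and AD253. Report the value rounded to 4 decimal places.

0.1178

Mismatches occur at site 6 (V→E), site 12 (I→S), site 28 (Y→K), site 32 (A→K).
p = 4/36 = 0.111111.
d = −ln(1 − 0.111111) = −ln(0.888889) = 0.1178.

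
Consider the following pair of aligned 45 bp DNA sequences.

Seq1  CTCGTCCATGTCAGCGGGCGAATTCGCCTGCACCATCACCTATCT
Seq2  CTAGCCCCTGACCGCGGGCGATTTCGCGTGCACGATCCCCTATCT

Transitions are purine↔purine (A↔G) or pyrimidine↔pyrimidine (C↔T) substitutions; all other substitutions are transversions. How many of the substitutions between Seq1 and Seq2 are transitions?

The sequences differ at positions 3 (C/A, transversion), 5 (T/C, transition), 8 (A/C, transversion), 11 (T/A, transversion), 13 (A/C, transversion), 22 (A/T, transversion), 28 (C/G, transversion), 34 (C/G, transversion), 38 (A/C, transversion).
Of the 9 differences, 1 transition and 8 transversions, so the answer is 1.

1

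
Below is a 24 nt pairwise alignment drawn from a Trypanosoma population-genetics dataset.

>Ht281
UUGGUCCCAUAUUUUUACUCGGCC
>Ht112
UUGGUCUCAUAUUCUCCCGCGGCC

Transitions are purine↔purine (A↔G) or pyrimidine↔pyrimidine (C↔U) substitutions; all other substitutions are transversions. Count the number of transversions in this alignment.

2

Differing sites — 7:C/U (Ti); 14:U/C (Ti); 16:U/C (Ti); 17:A/C (Tv); 19:U/G (Tv).
Of the 5 differences, 3 transitions and 2 transversions, so the answer is 2.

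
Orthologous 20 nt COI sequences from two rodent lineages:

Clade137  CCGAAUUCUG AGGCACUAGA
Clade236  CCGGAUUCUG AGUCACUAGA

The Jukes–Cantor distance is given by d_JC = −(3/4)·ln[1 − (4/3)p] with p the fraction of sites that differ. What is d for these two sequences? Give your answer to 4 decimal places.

0.1073

Differing sites — 4:A/G; 13:G/U.
p = 2/20 = 0.100000.
d = −0.75 · ln(1 − (4/3)·0.100000) = −0.75 · ln(0.866667) = −0.75 · (-0.143100) = 0.1073.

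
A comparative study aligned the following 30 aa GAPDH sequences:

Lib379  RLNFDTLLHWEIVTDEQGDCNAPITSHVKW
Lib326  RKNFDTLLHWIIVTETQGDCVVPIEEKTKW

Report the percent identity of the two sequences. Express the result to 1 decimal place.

The sequences differ at positions 2 (L/K), 11 (E/I), 15 (D/E), 16 (E/T), 21 (N/V), 22 (A/V), 25 (T/E), 26 (S/E), 27 (H/K), 28 (V/T).
20 of the 30 sites match, so the percent identity is 20/30 × 100 = 66.7%.

66.7%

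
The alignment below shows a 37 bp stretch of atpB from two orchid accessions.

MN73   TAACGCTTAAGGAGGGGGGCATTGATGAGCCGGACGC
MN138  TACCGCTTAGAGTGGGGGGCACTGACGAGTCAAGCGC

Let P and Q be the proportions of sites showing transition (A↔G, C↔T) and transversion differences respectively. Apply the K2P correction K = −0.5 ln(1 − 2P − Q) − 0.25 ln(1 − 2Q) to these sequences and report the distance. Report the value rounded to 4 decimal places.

0.3618

Mismatches occur at site 3 (A→C, transversion), site 10 (A→G, transition), site 11 (G→A, transition), site 13 (A→T, transversion), site 22 (T→C, transition), site 26 (T→C, transition), site 30 (C→T, transition), site 32 (G→A, transition), site 33 (G→A, transition), site 34 (A→G, transition).
Of the 10 differences, 8 transitions and 2 transversions over 37 sites: P = 8/37 = 0.216216, Q = 2/37 = 0.054054.
d = −0.5·ln(0.513514) − 0.25·ln(0.891892) = −0.5·(-0.666478) − 0.25·(-0.114410) = 0.3618.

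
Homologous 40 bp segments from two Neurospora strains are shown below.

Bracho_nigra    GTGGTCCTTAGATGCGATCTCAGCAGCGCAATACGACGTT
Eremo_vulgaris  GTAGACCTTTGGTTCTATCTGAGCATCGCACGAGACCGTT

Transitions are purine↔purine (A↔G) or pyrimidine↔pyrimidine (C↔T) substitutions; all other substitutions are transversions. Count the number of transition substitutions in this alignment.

Differing sites — 3:G/A (Ti); 5:T/A (Tv); 10:A/T (Tv); 12:A/G (Ti); 14:G/T (Tv); 16:G/T (Tv); 21:C/G (Tv); 26:G/T (Tv); 31:A/C (Tv); 32:T/G (Tv); 34:C/G (Tv); 35:G/A (Ti); 36:A/C (Tv).
Of the 13 differences, 3 transitions and 10 transversions, so the answer is 3.

3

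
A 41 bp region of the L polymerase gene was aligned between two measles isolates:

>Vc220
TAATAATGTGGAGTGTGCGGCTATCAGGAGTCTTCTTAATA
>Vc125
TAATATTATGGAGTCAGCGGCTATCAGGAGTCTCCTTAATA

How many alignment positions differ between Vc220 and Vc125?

5

The sequences differ at positions 6 (A/T), 8 (G/A), 15 (G/C), 16 (T/A), 34 (T/C).
That gives 5 mismatches out of 41 aligned sites, so the Hamming distance is 5.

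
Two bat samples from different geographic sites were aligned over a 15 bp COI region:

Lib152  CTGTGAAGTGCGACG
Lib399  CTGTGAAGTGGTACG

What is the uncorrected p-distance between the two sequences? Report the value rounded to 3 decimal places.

Mismatches occur at site 11 (C/G), site 12 (G/T).
There are 2 differences over 15 sites, so p = 2/15 = 0.133.

0.133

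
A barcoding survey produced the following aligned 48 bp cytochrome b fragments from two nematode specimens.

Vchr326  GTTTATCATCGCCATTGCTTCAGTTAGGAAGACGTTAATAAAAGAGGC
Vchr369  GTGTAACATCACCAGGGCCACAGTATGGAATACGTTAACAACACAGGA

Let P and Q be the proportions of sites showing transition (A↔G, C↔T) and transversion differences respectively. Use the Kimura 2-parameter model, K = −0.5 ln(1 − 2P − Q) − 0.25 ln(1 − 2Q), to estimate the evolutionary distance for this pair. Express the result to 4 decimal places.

0.3719

Mismatches occur at site 3 (T→G, transversion), site 6 (T→A, transversion), site 11 (G→A, transition), site 15 (T→G, transversion), site 16 (T→G, transversion), site 19 (T→C, transition), site 20 (T→A, transversion), site 25 (T→A, transversion), site 26 (A→T, transversion), site 31 (G→T, transversion), site 39 (T→C, transition), site 42 (A→C, transversion), site 44 (G→C, transversion), site 48 (C→A, transversion).
Of the 14 differences, 3 transitions and 11 transversions over 48 sites: P = 3/48 = 0.062500, Q = 11/48 = 0.229167.
d = −0.5·ln(0.645833) − 0.25·ln(0.541666) = −0.5·(-0.437214) − 0.25·(-0.613106) = 0.3719.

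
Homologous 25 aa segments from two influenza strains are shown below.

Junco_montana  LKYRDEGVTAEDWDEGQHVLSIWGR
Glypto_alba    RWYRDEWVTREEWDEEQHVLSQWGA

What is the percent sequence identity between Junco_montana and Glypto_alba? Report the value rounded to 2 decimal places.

The sequences differ at positions 1 (L/R), 2 (K/W), 7 (G/W), 10 (A/R), 12 (D/E), 16 (G/E), 22 (I/Q), 25 (R/A).
17 of the 25 sites match, so the percent identity is 17/25 × 100 = 68.00%.

68.00%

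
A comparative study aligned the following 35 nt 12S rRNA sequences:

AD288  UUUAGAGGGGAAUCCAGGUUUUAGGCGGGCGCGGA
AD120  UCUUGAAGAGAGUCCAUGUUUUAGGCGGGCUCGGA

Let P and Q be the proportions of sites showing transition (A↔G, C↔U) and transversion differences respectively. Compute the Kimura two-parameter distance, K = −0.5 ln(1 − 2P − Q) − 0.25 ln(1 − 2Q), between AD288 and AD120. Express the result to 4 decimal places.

0.2357

Differing sites — 2:U/C (Ti); 4:A/U (Tv); 7:G/A (Ti); 9:G/A (Ti); 12:A/G (Ti); 17:G/U (Tv); 31:G/U (Tv).
Of the 7 differences, 4 transitions and 3 transversions over 35 sites: P = 4/35 = 0.114286, Q = 3/35 = 0.085714.
d = −0.5·ln(0.685714) − 0.25·ln(0.828572) = −0.5·(-0.377295) − 0.25·(-0.188052) = 0.2357.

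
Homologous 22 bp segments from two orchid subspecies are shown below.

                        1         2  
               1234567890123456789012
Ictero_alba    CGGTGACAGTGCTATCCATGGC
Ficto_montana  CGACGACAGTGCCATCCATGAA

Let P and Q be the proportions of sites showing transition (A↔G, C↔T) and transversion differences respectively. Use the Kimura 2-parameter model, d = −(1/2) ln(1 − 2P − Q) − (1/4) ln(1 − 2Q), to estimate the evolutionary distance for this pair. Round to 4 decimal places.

0.2869

Differing sites — 3:G/A (Ti); 4:T/C (Ti); 13:T/C (Ti); 21:G/A (Ti); 22:C/A (Tv).
Of the 5 differences, 4 transitions and 1 transversion over 22 sites: P = 4/22 = 0.181818, Q = 1/22 = 0.045455.
d = −0.5·ln(0.590909) − 0.25·ln(0.909090) = −0.5·(-0.526093) − 0.25·(-0.095311) = 0.2869.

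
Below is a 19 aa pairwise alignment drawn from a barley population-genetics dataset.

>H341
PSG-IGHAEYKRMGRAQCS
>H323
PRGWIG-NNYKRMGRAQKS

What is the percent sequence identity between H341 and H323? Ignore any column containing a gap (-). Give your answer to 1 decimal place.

Excluding the 2 gap columns leaves 17 comparable sites.
The sequences differ at positions 2 (S/R), 8 (A/N), 9 (E/N), 18 (C/K).
13 of the 17 comparable sites match, so the percent identity is 13/17 × 100 = 76.5%.

76.5%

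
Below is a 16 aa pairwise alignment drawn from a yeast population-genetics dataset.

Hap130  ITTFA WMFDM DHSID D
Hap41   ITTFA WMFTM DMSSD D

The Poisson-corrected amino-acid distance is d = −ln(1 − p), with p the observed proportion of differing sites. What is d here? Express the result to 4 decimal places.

The sequences differ at positions 9 (D/T), 12 (H/M), 14 (I/S).
p = 3/16 = 0.187500.
d = −ln(1 − 0.187500) = −ln(0.812500) = 0.2076.

0.2076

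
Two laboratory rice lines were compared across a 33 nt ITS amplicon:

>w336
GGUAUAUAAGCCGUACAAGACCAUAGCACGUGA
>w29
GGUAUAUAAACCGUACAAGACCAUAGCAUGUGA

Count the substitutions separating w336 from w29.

2

The sequences differ at positions 10 (G/A), 29 (C/U).
That gives 2 mismatches out of 33 aligned sites, so the Hamming distance is 2.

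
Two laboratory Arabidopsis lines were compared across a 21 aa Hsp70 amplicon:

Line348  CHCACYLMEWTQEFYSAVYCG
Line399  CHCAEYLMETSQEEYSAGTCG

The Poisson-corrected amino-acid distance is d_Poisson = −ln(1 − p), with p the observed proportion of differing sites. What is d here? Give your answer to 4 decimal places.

0.3365

Mismatches occur at site 5 (C→E), site 10 (W→T), site 11 (T→S), site 14 (F→E), site 18 (V→G), site 19 (Y→T).
p = 6/21 = 0.285714.
d = −ln(1 − 0.285714) = −ln(0.714286) = 0.3365.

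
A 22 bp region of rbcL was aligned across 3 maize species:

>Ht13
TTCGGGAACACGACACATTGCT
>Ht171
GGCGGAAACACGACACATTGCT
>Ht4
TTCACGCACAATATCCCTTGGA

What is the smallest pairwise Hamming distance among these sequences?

3

Pairwise Hamming distances:
  Ht13 vs Ht171: 3
  Ht13 vs Ht4: 10
  Ht171 vs Ht4: 13
The smallest is 3, between Ht13 and Ht171.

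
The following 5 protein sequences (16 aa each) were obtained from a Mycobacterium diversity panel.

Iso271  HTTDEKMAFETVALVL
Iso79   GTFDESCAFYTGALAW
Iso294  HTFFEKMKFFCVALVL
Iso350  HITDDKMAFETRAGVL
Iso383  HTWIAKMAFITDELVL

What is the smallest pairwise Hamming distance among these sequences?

Pairwise Hamming distances:
  Iso271 vs Iso79: 8
  Iso271 vs Iso294: 5
  Iso271 vs Iso350: 4
  Iso271 vs Iso383: 6
  Iso79 vs Iso294: 10
  Iso79 vs Iso350: 11
  Iso79 vs Iso383: 11
  Iso294 vs Iso350: 9
  Iso294 vs Iso383: 8
  Iso350 vs Iso383: 8
The smallest is 4, between Iso271 and Iso350.

4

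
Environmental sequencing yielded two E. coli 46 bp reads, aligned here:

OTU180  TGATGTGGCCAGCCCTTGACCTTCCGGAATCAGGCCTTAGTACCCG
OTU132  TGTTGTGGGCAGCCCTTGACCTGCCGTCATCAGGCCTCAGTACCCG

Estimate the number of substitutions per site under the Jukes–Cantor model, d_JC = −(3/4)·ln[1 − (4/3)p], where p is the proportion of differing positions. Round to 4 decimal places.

0.1433

Mismatches occur at site 3 (A/T), site 9 (C/G), site 23 (T/G), site 27 (G/T), site 28 (A/C), site 38 (T/C).
p = 6/46 = 0.130435.
d = −0.75 · ln(1 − (4/3)·0.130435) = −0.75 · ln(0.826087) = −0.75 · (-0.191055) = 0.1433.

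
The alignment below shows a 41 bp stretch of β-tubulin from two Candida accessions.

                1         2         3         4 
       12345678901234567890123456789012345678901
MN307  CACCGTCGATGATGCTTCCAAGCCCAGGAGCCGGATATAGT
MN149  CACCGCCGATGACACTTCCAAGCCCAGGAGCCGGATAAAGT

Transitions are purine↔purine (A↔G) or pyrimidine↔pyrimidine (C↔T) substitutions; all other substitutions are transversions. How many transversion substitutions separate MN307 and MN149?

Differing sites — 6:T/C (Ti); 13:T/C (Ti); 14:G/A (Ti); 38:T/A (Tv).
Of the 4 differences, 3 transitions and 1 transversion, so the answer is 1.

1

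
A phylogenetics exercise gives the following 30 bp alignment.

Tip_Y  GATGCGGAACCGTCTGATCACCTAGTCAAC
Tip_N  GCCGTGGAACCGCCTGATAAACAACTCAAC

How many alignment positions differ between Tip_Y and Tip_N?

The sequences differ at positions 2 (A/C), 3 (T/C), 5 (C/T), 13 (T/C), 19 (C/A), 21 (C/A), 23 (T/A), 25 (G/C).
That gives 8 mismatches out of 30 aligned sites, so the Hamming distance is 8.

8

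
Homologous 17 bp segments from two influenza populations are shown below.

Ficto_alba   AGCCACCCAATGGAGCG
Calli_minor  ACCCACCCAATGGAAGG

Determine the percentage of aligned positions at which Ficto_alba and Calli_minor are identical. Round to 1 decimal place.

82.4%

Mismatches occur at site 2 (G↔C), site 15 (G↔A), site 16 (C↔G).
14 of the 17 sites match, so the percent identity is 14/17 × 100 = 82.4%.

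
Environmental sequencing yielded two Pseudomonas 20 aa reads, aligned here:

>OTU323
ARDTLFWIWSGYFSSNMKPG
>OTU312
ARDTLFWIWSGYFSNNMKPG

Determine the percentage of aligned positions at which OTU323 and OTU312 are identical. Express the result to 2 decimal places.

A single mismatch occurs at site 15 (S↔N).
19 of the 20 sites match, so the percent identity is 19/20 × 100 = 95.00%.

95.00%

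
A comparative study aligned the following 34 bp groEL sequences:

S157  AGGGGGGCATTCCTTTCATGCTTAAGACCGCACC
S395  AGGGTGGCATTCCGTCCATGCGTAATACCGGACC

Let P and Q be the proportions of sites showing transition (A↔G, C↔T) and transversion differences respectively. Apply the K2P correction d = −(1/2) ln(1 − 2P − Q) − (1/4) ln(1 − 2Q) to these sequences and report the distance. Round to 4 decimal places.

0.2023

The sequences differ at positions 5 (G/T, transversion), 14 (T/G, transversion), 16 (T/C, transition), 22 (T/G, transversion), 26 (G/T, transversion), 31 (C/G, transversion).
Of the 6 differences, 1 transition and 5 transversions over 34 sites: P = 1/34 = 0.029412, Q = 5/34 = 0.147059.
d = −0.5·ln(0.794117) − 0.25·ln(0.705882) = −0.5·(-0.230524) − 0.25·(-0.348307) = 0.2023.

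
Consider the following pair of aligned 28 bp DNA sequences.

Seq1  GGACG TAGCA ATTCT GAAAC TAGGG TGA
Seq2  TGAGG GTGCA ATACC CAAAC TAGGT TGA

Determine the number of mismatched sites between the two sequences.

8

The sequences differ at positions 1 (G/T), 4 (C/G), 6 (T/G), 7 (A/T), 13 (T/A), 15 (T/C), 16 (G/C), 25 (G/T).
That gives 8 mismatches out of 28 aligned sites, so the Hamming distance is 8.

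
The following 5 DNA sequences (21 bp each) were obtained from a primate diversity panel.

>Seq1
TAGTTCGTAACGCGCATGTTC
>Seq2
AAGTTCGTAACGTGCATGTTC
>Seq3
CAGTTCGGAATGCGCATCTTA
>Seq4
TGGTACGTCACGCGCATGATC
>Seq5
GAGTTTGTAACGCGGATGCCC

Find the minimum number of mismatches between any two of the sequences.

Pairwise Hamming distances:
  Seq1 vs Seq2: 2
  Seq1 vs Seq3: 5
  Seq1 vs Seq4: 4
  Seq1 vs Seq5: 5
  Seq2 vs Seq3: 6
  Seq2 vs Seq4: 6
  Seq2 vs Seq5: 6
  Seq3 vs Seq4: 9
  Seq3 vs Seq5: 9
  Seq4 vs Seq5: 8
The smallest is 2, between Seq1 and Seq2.

2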